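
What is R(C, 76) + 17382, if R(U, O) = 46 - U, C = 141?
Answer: 17287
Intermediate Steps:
R(C, 76) + 17382 = (46 - 1*141) + 17382 = (46 - 141) + 17382 = -95 + 17382 = 17287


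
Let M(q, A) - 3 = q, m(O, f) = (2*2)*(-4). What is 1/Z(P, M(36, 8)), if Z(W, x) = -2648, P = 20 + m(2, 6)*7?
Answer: -1/2648 ≈ -0.00037764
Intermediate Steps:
m(O, f) = -16 (m(O, f) = 4*(-4) = -16)
M(q, A) = 3 + q
P = -92 (P = 20 - 16*7 = 20 - 112 = -92)
1/Z(P, M(36, 8)) = 1/(-2648) = -1/2648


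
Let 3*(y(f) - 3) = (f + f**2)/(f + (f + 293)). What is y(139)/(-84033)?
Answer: -24599/143948529 ≈ -0.00017089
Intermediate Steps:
y(f) = 3 + (f + f**2)/(3*(293 + 2*f)) (y(f) = 3 + ((f + f**2)/(f + (f + 293)))/3 = 3 + ((f + f**2)/(f + (293 + f)))/3 = 3 + ((f + f**2)/(293 + 2*f))/3 = 3 + (f + f**2)/(3*(293 + 2*f)))
y(139)/(-84033) = ((2637 + 139**2 + 19*139)/(3*(293 + 2*139)))/(-84033) = ((2637 + 19321 + 2641)/(3*(293 + 278)))*(-1/84033) = ((1/3)*24599/571)*(-1/84033) = ((1/3)*(1/571)*24599)*(-1/84033) = (24599/1713)*(-1/84033) = -24599/143948529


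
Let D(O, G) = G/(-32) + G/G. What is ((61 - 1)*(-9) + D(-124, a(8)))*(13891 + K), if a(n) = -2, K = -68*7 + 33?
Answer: -14495263/2 ≈ -7.2476e+6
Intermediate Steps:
K = -443 (K = -476 + 33 = -443)
D(O, G) = 1 - G/32 (D(O, G) = G*(-1/32) + 1 = -G/32 + 1 = 1 - G/32)
((61 - 1)*(-9) + D(-124, a(8)))*(13891 + K) = ((61 - 1)*(-9) + (1 - 1/32*(-2)))*(13891 - 443) = (60*(-9) + (1 + 1/16))*13448 = (-540 + 17/16)*13448 = -8623/16*13448 = -14495263/2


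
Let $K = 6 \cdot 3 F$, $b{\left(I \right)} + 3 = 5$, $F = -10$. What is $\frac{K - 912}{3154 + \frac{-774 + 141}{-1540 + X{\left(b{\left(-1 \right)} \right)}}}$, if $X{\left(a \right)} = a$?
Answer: $- \frac{1679496}{4851485} \approx -0.34618$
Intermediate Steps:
$b{\left(I \right)} = 2$ ($b{\left(I \right)} = -3 + 5 = 2$)
$K = -180$ ($K = 6 \cdot 3 \left(-10\right) = 18 \left(-10\right) = -180$)
$\frac{K - 912}{3154 + \frac{-774 + 141}{-1540 + X{\left(b{\left(-1 \right)} \right)}}} = \frac{-180 - 912}{3154 + \frac{-774 + 141}{-1540 + 2}} = - \frac{1092}{3154 - \frac{633}{-1538}} = - \frac{1092}{3154 - - \frac{633}{1538}} = - \frac{1092}{3154 + \frac{633}{1538}} = - \frac{1092}{\frac{4851485}{1538}} = \left(-1092\right) \frac{1538}{4851485} = - \frac{1679496}{4851485}$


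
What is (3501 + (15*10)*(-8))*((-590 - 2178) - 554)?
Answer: -7643922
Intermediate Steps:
(3501 + (15*10)*(-8))*((-590 - 2178) - 554) = (3501 + 150*(-8))*(-2768 - 554) = (3501 - 1200)*(-3322) = 2301*(-3322) = -7643922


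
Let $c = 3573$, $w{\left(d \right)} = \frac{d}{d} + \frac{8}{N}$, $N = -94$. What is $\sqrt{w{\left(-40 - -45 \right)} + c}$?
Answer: $\frac{\sqrt{7894778}}{47} \approx 59.782$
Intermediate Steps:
$w{\left(d \right)} = \frac{43}{47}$ ($w{\left(d \right)} = \frac{d}{d} + \frac{8}{-94} = 1 + 8 \left(- \frac{1}{94}\right) = 1 - \frac{4}{47} = \frac{43}{47}$)
$\sqrt{w{\left(-40 - -45 \right)} + c} = \sqrt{\frac{43}{47} + 3573} = \sqrt{\frac{167974}{47}} = \frac{\sqrt{7894778}}{47}$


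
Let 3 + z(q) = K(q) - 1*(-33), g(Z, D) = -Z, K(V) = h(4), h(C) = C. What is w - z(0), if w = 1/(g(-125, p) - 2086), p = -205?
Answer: -66675/1961 ≈ -34.000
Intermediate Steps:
K(V) = 4
z(q) = 34 (z(q) = -3 + (4 - 1*(-33)) = -3 + (4 + 33) = -3 + 37 = 34)
w = -1/1961 (w = 1/(-1*(-125) - 2086) = 1/(125 - 2086) = 1/(-1961) = -1/1961 ≈ -0.00050994)
w - z(0) = -1/1961 - 1*34 = -1/1961 - 34 = -66675/1961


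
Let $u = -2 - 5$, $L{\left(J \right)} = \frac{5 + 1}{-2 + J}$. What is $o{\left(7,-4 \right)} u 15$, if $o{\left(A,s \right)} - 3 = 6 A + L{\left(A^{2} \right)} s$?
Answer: $- \frac{219555}{47} \approx -4671.4$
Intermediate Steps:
$L{\left(J \right)} = \frac{6}{-2 + J}$
$o{\left(A,s \right)} = 3 + 6 A + \frac{6 s}{-2 + A^{2}}$ ($o{\left(A,s \right)} = 3 + \left(6 A + \frac{6}{-2 + A^{2}} s\right) = 3 + \left(6 A + \frac{6 s}{-2 + A^{2}}\right) = 3 + 6 A + \frac{6 s}{-2 + A^{2}}$)
$u = -7$ ($u = -2 - 5 = -7$)
$o{\left(7,-4 \right)} u 15 = \frac{3 \left(2 \left(-4\right) + \left(1 + 2 \cdot 7\right) \left(-2 + 7^{2}\right)\right)}{-2 + 7^{2}} \left(-7\right) 15 = \frac{3 \left(-8 + \left(1 + 14\right) \left(-2 + 49\right)\right)}{-2 + 49} \left(-7\right) 15 = \frac{3 \left(-8 + 15 \cdot 47\right)}{47} \left(-7\right) 15 = 3 \cdot \frac{1}{47} \left(-8 + 705\right) \left(-7\right) 15 = 3 \cdot \frac{1}{47} \cdot 697 \left(-7\right) 15 = \frac{2091}{47} \left(-7\right) 15 = \left(- \frac{14637}{47}\right) 15 = - \frac{219555}{47}$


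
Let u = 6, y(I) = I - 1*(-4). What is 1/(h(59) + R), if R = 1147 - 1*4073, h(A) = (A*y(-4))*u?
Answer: -1/2926 ≈ -0.00034176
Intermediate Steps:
y(I) = 4 + I (y(I) = I + 4 = 4 + I)
h(A) = 0 (h(A) = (A*(4 - 4))*6 = (A*0)*6 = 0*6 = 0)
R = -2926 (R = 1147 - 4073 = -2926)
1/(h(59) + R) = 1/(0 - 2926) = 1/(-2926) = -1/2926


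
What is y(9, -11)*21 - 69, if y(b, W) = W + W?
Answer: -531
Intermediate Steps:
y(b, W) = 2*W
y(9, -11)*21 - 69 = (2*(-11))*21 - 69 = -22*21 - 69 = -462 - 69 = -531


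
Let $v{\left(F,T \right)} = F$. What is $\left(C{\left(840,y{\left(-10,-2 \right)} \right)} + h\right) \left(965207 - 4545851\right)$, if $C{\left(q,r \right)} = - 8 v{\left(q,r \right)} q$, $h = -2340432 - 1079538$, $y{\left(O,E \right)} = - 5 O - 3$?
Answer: $32457714311880$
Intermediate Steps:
$y{\left(O,E \right)} = -3 - 5 O$
$h = -3419970$
$C{\left(q,r \right)} = - 8 q^{2}$ ($C{\left(q,r \right)} = - 8 q q = - 8 q^{2}$)
$\left(C{\left(840,y{\left(-10,-2 \right)} \right)} + h\right) \left(965207 - 4545851\right) = \left(- 8 \cdot 840^{2} - 3419970\right) \left(965207 - 4545851\right) = \left(\left(-8\right) 705600 - 3419970\right) \left(-3580644\right) = \left(-5644800 - 3419970\right) \left(-3580644\right) = \left(-9064770\right) \left(-3580644\right) = 32457714311880$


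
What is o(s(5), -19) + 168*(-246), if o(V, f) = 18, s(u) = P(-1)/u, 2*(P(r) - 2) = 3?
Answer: -41310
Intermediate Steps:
P(r) = 7/2 (P(r) = 2 + (1/2)*3 = 2 + 3/2 = 7/2)
s(u) = 7/(2*u)
o(s(5), -19) + 168*(-246) = 18 + 168*(-246) = 18 - 41328 = -41310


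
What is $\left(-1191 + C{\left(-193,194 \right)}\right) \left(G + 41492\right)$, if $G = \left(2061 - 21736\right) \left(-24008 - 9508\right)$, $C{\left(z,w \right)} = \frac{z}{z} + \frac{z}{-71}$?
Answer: $- \frac{55591240759224}{71} \approx -7.8297 \cdot 10^{11}$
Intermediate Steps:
$C{\left(z,w \right)} = 1 - \frac{z}{71}$ ($C{\left(z,w \right)} = 1 + z \left(- \frac{1}{71}\right) = 1 - \frac{z}{71}$)
$G = 659427300$ ($G = \left(-19675\right) \left(-33516\right) = 659427300$)
$\left(-1191 + C{\left(-193,194 \right)}\right) \left(G + 41492\right) = \left(-1191 + \left(1 - - \frac{193}{71}\right)\right) \left(659427300 + 41492\right) = \left(-1191 + \left(1 + \frac{193}{71}\right)\right) 659468792 = \left(-1191 + \frac{264}{71}\right) 659468792 = \left(- \frac{84297}{71}\right) 659468792 = - \frac{55591240759224}{71}$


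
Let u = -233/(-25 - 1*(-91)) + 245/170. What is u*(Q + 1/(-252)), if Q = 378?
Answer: -27909715/35343 ≈ -789.68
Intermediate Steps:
u = -1172/561 (u = -233/(-25 + 91) + 245*(1/170) = -233/66 + 49/34 = -1172/561 ≈ -2.0891)
u*(Q + 1/(-252)) = -1172*(378 + 1/(-252))/561 = -1172*(378 - 1/252)/561 = -1172/561*95255/252 = -27909715/35343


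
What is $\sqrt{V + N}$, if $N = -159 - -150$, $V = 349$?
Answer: $2 \sqrt{85} \approx 18.439$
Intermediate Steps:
$N = -9$ ($N = -159 + 150 = -9$)
$\sqrt{V + N} = \sqrt{349 - 9} = \sqrt{340} = 2 \sqrt{85}$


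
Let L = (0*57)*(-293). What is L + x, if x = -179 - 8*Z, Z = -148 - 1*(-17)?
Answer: 869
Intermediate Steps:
Z = -131 (Z = -148 + 17 = -131)
L = 0 (L = 0*(-293) = 0)
x = 869 (x = -179 - 8*(-131) = -179 + 1048 = 869)
L + x = 0 + 869 = 869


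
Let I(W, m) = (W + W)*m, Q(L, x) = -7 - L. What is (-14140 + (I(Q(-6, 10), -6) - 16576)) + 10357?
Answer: -20347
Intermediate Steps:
I(W, m) = 2*W*m (I(W, m) = (2*W)*m = 2*W*m)
(-14140 + (I(Q(-6, 10), -6) - 16576)) + 10357 = (-14140 + (2*(-7 - 1*(-6))*(-6) - 16576)) + 10357 = (-14140 + (2*(-7 + 6)*(-6) - 16576)) + 10357 = (-14140 + (2*(-1)*(-6) - 16576)) + 10357 = (-14140 + (12 - 16576)) + 10357 = (-14140 - 16564) + 10357 = -30704 + 10357 = -20347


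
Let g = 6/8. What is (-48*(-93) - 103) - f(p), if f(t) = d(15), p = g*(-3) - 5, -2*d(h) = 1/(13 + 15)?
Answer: 244217/56 ≈ 4361.0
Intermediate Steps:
g = 3/4 (g = 6*(1/8) = 3/4 ≈ 0.75000)
d(h) = -1/56 (d(h) = -1/(2*(13 + 15)) = -1/2/28 = -1/2*1/28 = -1/56)
p = -29/4 (p = (3/4)*(-3) - 5 = -9/4 - 5 = -29/4 ≈ -7.2500)
f(t) = -1/56
(-48*(-93) - 103) - f(p) = (-48*(-93) - 103) - 1*(-1/56) = (4464 - 103) + 1/56 = 4361 + 1/56 = 244217/56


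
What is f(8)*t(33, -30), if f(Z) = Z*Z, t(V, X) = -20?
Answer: -1280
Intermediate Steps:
f(Z) = Z**2
f(8)*t(33, -30) = 8**2*(-20) = 64*(-20) = -1280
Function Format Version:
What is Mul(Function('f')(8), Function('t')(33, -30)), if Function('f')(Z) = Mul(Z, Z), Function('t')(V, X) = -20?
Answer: -1280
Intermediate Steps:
Function('f')(Z) = Pow(Z, 2)
Mul(Function('f')(8), Function('t')(33, -30)) = Mul(Pow(8, 2), -20) = Mul(64, -20) = -1280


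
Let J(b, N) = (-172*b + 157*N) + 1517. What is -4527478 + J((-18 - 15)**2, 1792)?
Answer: -4431925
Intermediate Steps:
J(b, N) = 1517 - 172*b + 157*N
-4527478 + J((-18 - 15)**2, 1792) = -4527478 + (1517 - 172*(-18 - 15)**2 + 157*1792) = -4527478 + (1517 - 172*(-33)**2 + 281344) = -4527478 + (1517 - 172*1089 + 281344) = -4527478 + (1517 - 187308 + 281344) = -4527478 + 95553 = -4431925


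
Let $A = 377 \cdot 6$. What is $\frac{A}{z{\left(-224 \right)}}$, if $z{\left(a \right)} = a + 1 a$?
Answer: $- \frac{1131}{224} \approx -5.0491$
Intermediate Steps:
$A = 2262$
$z{\left(a \right)} = 2 a$ ($z{\left(a \right)} = a + a = 2 a$)
$\frac{A}{z{\left(-224 \right)}} = \frac{2262}{2 \left(-224\right)} = \frac{2262}{-448} = 2262 \left(- \frac{1}{448}\right) = - \frac{1131}{224}$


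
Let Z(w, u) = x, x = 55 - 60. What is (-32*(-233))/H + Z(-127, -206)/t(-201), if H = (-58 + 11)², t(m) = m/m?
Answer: -3589/2209 ≈ -1.6247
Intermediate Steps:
t(m) = 1
H = 2209 (H = (-47)² = 2209)
x = -5
Z(w, u) = -5
(-32*(-233))/H + Z(-127, -206)/t(-201) = -32*(-233)/2209 - 5/1 = 7456*(1/2209) - 5*1 = 7456/2209 - 5 = -3589/2209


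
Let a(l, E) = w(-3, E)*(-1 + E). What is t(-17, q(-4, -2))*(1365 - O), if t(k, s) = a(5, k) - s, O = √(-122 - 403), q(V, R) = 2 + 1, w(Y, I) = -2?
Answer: 45045 - 165*I*√21 ≈ 45045.0 - 756.13*I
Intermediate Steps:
q(V, R) = 3
a(l, E) = 2 - 2*E (a(l, E) = -2*(-1 + E) = 2 - 2*E)
O = 5*I*√21 (O = √(-525) = 5*I*√21 ≈ 22.913*I)
t(k, s) = 2 - s - 2*k (t(k, s) = (2 - 2*k) - s = 2 - s - 2*k)
t(-17, q(-4, -2))*(1365 - O) = (2 - 1*3 - 2*(-17))*(1365 - 5*I*√21) = (2 - 3 + 34)*(1365 - 5*I*√21) = 33*(1365 - 5*I*√21) = 45045 - 165*I*√21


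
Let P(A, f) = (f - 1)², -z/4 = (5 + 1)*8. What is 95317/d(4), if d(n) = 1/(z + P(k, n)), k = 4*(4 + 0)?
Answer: -17443011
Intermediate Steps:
k = 16 (k = 4*4 = 16)
z = -192 (z = -4*(5 + 1)*8 = -24*8 = -4*48 = -192)
P(A, f) = (-1 + f)²
d(n) = 1/(-192 + (-1 + n)²)
95317/d(4) = 95317/(1/(-192 + (-1 + 4)²)) = 95317/(1/(-192 + 3²)) = 95317/(1/(-192 + 9)) = 95317/(1/(-183)) = 95317/(-1/183) = 95317*(-183) = -17443011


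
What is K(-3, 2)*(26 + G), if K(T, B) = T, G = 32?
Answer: -174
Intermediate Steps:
K(-3, 2)*(26 + G) = -3*(26 + 32) = -3*58 = -174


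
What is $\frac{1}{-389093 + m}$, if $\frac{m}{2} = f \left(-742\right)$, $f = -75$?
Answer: $- \frac{1}{277793} \approx -3.5998 \cdot 10^{-6}$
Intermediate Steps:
$m = 111300$ ($m = 2 \left(\left(-75\right) \left(-742\right)\right) = 2 \cdot 55650 = 111300$)
$\frac{1}{-389093 + m} = \frac{1}{-389093 + 111300} = \frac{1}{-277793} = - \frac{1}{277793}$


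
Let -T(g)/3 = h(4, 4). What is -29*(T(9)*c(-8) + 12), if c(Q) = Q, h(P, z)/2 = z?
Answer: -5916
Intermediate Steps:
h(P, z) = 2*z
T(g) = -24 (T(g) = -6*4 = -3*8 = -24)
-29*(T(9)*c(-8) + 12) = -29*(-24*(-8) + 12) = -29*(192 + 12) = -29*204 = -5916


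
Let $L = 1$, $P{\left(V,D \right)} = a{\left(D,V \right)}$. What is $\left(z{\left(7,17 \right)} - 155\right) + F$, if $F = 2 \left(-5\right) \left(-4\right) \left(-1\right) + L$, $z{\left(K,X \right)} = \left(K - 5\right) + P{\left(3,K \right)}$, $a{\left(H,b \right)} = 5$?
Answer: $-187$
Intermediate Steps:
$P{\left(V,D \right)} = 5$
$z{\left(K,X \right)} = K$ ($z{\left(K,X \right)} = \left(K - 5\right) + 5 = \left(-5 + K\right) + 5 = K$)
$F = -39$ ($F = 2 \left(-5\right) \left(-4\right) \left(-1\right) + 1 = \left(-10\right) \left(-4\right) \left(-1\right) + 1 = 40 \left(-1\right) + 1 = -40 + 1 = -39$)
$\left(z{\left(7,17 \right)} - 155\right) + F = \left(7 - 155\right) - 39 = -148 - 39 = -187$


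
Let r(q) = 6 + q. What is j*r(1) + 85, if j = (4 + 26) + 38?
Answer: 561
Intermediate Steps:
j = 68 (j = 30 + 38 = 68)
j*r(1) + 85 = 68*(6 + 1) + 85 = 68*7 + 85 = 476 + 85 = 561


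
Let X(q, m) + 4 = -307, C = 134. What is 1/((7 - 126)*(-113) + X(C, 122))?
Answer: 1/13136 ≈ 7.6127e-5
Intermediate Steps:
X(q, m) = -311 (X(q, m) = -4 - 307 = -311)
1/((7 - 126)*(-113) + X(C, 122)) = 1/((7 - 126)*(-113) - 311) = 1/(-119*(-113) - 311) = 1/(13447 - 311) = 1/13136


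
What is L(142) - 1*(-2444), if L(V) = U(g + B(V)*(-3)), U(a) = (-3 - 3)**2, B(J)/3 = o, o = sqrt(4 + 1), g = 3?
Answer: 2480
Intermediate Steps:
o = sqrt(5) ≈ 2.2361
B(J) = 3*sqrt(5)
U(a) = 36 (U(a) = (-6)**2 = 36)
L(V) = 36
L(142) - 1*(-2444) = 36 - 1*(-2444) = 36 + 2444 = 2480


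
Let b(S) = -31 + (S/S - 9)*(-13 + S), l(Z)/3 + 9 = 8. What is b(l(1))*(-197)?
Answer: -19109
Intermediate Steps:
l(Z) = -3 (l(Z) = -27 + 3*8 = -27 + 24 = -3)
b(S) = 73 - 8*S (b(S) = -31 + (1 - 9)*(-13 + S) = -31 - 8*(-13 + S) = -31 + (104 - 8*S) = 73 - 8*S)
b(l(1))*(-197) = (73 - 8*(-3))*(-197) = (73 + 24)*(-197) = 97*(-197) = -19109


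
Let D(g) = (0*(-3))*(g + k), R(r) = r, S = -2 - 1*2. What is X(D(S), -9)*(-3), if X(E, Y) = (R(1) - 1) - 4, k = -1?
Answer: 12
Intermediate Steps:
S = -4 (S = -2 - 2 = -4)
D(g) = 0 (D(g) = (0*(-3))*(g - 1) = 0*(-1 + g) = 0)
X(E, Y) = -4 (X(E, Y) = (1 - 1) - 4 = 0 - 4 = -4)
X(D(S), -9)*(-3) = -4*(-3) = 12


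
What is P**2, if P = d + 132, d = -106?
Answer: 676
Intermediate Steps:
P = 26 (P = -106 + 132 = 26)
P**2 = 26**2 = 676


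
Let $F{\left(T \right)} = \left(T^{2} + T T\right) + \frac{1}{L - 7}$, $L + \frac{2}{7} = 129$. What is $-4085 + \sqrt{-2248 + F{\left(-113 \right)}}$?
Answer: $-4085 + \frac{19 \sqrt{11707971}}{426} \approx -3932.4$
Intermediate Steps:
$L = \frac{901}{7}$ ($L = - \frac{2}{7} + 129 = \frac{901}{7} \approx 128.71$)
$F{\left(T \right)} = \frac{7}{852} + 2 T^{2}$ ($F{\left(T \right)} = \left(T^{2} + T T\right) + \frac{1}{\frac{901}{7} - 7} = \left(T^{2} + T^{2}\right) + \frac{1}{\frac{852}{7}} = 2 T^{2} + \frac{7}{852} = \frac{7}{852} + 2 T^{2}$)
$-4085 + \sqrt{-2248 + F{\left(-113 \right)}} = -4085 + \sqrt{-2248 + \left(\frac{7}{852} + 2 \left(-113\right)^{2}\right)} = -4085 + \sqrt{-2248 + \left(\frac{7}{852} + 2 \cdot 12769\right)} = -4085 + \sqrt{-2248 + \left(\frac{7}{852} + 25538\right)} = -4085 + \sqrt{-2248 + \frac{21758383}{852}} = -4085 + \sqrt{\frac{19843087}{852}} = -4085 + \frac{19 \sqrt{11707971}}{426}$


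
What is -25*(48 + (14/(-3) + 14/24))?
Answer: -13175/12 ≈ -1097.9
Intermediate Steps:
-25*(48 + (14/(-3) + 14/24)) = -25*(48 + (14*(-⅓) + 14*(1/24))) = -25*(48 + (-14/3 + 7/12)) = -25*(48 - 49/12) = -25*527/12 = -13175/12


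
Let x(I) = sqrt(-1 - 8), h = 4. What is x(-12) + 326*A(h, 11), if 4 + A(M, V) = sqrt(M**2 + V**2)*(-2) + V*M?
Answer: 13040 - 652*sqrt(137) + 3*I ≈ 5408.5 + 3.0*I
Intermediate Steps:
A(M, V) = -4 - 2*sqrt(M**2 + V**2) + M*V (A(M, V) = -4 + (sqrt(M**2 + V**2)*(-2) + V*M) = -4 + (-2*sqrt(M**2 + V**2) + M*V) = -4 - 2*sqrt(M**2 + V**2) + M*V)
x(I) = 3*I (x(I) = sqrt(-9) = 3*I)
x(-12) + 326*A(h, 11) = 3*I + 326*(-4 - 2*sqrt(4**2 + 11**2) + 4*11) = 3*I + 326*(-4 - 2*sqrt(16 + 121) + 44) = 3*I + 326*(-4 - 2*sqrt(137) + 44) = 3*I + 326*(40 - 2*sqrt(137)) = 3*I + (13040 - 652*sqrt(137)) = 13040 - 652*sqrt(137) + 3*I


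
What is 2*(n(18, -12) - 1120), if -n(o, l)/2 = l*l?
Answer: -2816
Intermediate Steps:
n(o, l) = -2*l**2 (n(o, l) = -2*l*l = -2*l**2)
2*(n(18, -12) - 1120) = 2*(-2*(-12)**2 - 1120) = 2*(-2*144 - 1120) = 2*(-288 - 1120) = 2*(-1408) = -2816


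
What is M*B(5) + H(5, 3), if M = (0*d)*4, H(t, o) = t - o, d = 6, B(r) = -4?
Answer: 2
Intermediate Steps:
M = 0 (M = (0*6)*4 = 0*4 = 0)
M*B(5) + H(5, 3) = 0*(-4) + (5 - 1*3) = 0 + (5 - 3) = 0 + 2 = 2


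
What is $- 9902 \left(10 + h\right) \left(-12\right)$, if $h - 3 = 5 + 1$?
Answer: $2257656$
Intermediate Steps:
$h = 9$ ($h = 3 + \left(5 + 1\right) = 3 + 6 = 9$)
$- 9902 \left(10 + h\right) \left(-12\right) = - 9902 \left(10 + 9\right) \left(-12\right) = - 9902 \cdot 19 \left(-12\right) = \left(-9902\right) \left(-228\right) = 2257656$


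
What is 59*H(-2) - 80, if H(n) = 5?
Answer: 215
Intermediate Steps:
59*H(-2) - 80 = 59*5 - 80 = 295 - 80 = 215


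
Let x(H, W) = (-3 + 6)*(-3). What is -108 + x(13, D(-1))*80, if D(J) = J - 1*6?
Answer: -828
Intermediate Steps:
D(J) = -6 + J (D(J) = J - 6 = -6 + J)
x(H, W) = -9 (x(H, W) = 3*(-3) = -9)
-108 + x(13, D(-1))*80 = -108 - 9*80 = -108 - 720 = -828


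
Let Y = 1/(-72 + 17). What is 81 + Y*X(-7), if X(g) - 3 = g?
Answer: 4459/55 ≈ 81.073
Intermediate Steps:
X(g) = 3 + g
Y = -1/55 (Y = 1/(-55) = -1/55 ≈ -0.018182)
81 + Y*X(-7) = 81 - (3 - 7)/55 = 81 - 1/55*(-4) = 81 + 4/55 = 4459/55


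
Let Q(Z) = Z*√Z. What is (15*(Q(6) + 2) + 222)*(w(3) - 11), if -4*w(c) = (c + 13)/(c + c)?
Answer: -2940 - 1050*√6 ≈ -5512.0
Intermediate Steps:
Q(Z) = Z^(3/2)
w(c) = -(13 + c)/(8*c) (w(c) = -(c + 13)/(4*(c + c)) = -(13 + c)/(4*(2*c)) = -(13 + c)*1/(2*c)/4 = -(13 + c)/(8*c))
(15*(Q(6) + 2) + 222)*(w(3) - 11) = (15*(6^(3/2) + 2) + 222)*((⅛)*(-13 - 1*3)/3 - 11) = (15*(6*√6 + 2) + 222)*((⅛)*(⅓)*(-13 - 3) - 11) = (15*(2 + 6*√6) + 222)*((⅛)*(⅓)*(-16) - 11) = ((30 + 90*√6) + 222)*(-⅔ - 11) = (252 + 90*√6)*(-35/3) = -2940 - 1050*√6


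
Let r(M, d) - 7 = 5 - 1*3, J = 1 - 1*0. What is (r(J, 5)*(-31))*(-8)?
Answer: 2232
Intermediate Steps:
J = 1 (J = 1 + 0 = 1)
r(M, d) = 9 (r(M, d) = 7 + (5 - 1*3) = 7 + (5 - 3) = 7 + 2 = 9)
(r(J, 5)*(-31))*(-8) = (9*(-31))*(-8) = -279*(-8) = 2232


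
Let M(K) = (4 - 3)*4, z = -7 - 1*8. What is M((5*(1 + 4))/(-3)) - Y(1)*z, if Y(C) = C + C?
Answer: 34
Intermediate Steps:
z = -15 (z = -7 - 8 = -15)
Y(C) = 2*C
M(K) = 4 (M(K) = 1*4 = 4)
M((5*(1 + 4))/(-3)) - Y(1)*z = 4 - 2*1*(-15) = 4 - 2*(-15) = 4 - 1*(-30) = 4 + 30 = 34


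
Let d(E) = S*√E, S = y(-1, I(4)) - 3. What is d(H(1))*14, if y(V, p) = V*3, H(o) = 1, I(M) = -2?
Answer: -84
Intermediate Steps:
y(V, p) = 3*V
S = -6 (S = 3*(-1) - 3 = -3 - 3 = -6)
d(E) = -6*√E
d(H(1))*14 = -6*√1*14 = -6*1*14 = -6*14 = -84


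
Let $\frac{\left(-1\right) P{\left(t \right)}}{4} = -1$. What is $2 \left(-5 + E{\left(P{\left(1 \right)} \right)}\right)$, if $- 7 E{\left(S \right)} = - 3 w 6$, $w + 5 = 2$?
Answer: $- \frac{178}{7} \approx -25.429$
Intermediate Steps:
$w = -3$ ($w = -5 + 2 = -3$)
$P{\left(t \right)} = 4$ ($P{\left(t \right)} = \left(-4\right) \left(-1\right) = 4$)
$E{\left(S \right)} = - \frac{54}{7}$ ($E{\left(S \right)} = - \frac{\left(-3\right) \left(-3\right) 6}{7} = - \frac{9 \cdot 6}{7} = \left(- \frac{1}{7}\right) 54 = - \frac{54}{7}$)
$2 \left(-5 + E{\left(P{\left(1 \right)} \right)}\right) = 2 \left(-5 - \frac{54}{7}\right) = 2 \left(- \frac{89}{7}\right) = - \frac{178}{7}$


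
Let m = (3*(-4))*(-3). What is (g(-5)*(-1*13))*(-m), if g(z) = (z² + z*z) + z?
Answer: 21060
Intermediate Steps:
m = 36 (m = -12*(-3) = 36)
g(z) = z + 2*z² (g(z) = (z² + z²) + z = 2*z² + z = z + 2*z²)
(g(-5)*(-1*13))*(-m) = ((-5*(1 + 2*(-5)))*(-1*13))*(-1*36) = (-5*(1 - 10)*(-13))*(-36) = (-5*(-9)*(-13))*(-36) = (45*(-13))*(-36) = -585*(-36) = 21060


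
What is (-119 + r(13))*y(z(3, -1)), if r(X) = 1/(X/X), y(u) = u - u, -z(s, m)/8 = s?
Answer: 0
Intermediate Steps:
z(s, m) = -8*s
y(u) = 0
r(X) = 1 (r(X) = 1/1 = 1)
(-119 + r(13))*y(z(3, -1)) = (-119 + 1)*0 = -118*0 = 0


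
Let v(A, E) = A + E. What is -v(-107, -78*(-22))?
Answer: -1609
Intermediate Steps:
-v(-107, -78*(-22)) = -(-107 - 78*(-22)) = -(-107 + 1716) = -1*1609 = -1609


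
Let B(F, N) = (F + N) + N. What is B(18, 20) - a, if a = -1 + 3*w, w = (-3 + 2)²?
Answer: 56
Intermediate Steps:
B(F, N) = F + 2*N
w = 1 (w = (-1)² = 1)
a = 2 (a = -1 + 3*1 = -1 + 3 = 2)
B(18, 20) - a = (18 + 2*20) - 1*2 = (18 + 40) - 2 = 58 - 2 = 56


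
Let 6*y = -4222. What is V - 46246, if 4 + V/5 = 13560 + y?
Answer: 54047/3 ≈ 18016.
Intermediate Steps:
y = -2111/3 (y = (⅙)*(-4222) = -2111/3 ≈ -703.67)
V = 192785/3 (V = -20 + 5*(13560 - 2111/3) = -20 + 5*(38569/3) = -20 + 192845/3 = 192785/3 ≈ 64262.)
V - 46246 = 192785/3 - 46246 = 54047/3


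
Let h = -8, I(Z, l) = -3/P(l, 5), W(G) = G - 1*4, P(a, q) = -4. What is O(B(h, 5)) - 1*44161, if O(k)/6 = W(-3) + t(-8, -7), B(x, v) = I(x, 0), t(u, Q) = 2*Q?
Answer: -44287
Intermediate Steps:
W(G) = -4 + G (W(G) = G - 4 = -4 + G)
I(Z, l) = 3/4 (I(Z, l) = -3/(-4) = -3*(-1/4) = 3/4)
B(x, v) = 3/4
O(k) = -126 (O(k) = 6*((-4 - 3) + 2*(-7)) = 6*(-7 - 14) = 6*(-21) = -126)
O(B(h, 5)) - 1*44161 = -126 - 1*44161 = -126 - 44161 = -44287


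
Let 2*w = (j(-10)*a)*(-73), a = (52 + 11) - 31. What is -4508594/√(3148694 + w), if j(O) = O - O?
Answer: -2254297*√3148694/1574347 ≈ -2540.8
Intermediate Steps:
j(O) = 0
a = 32 (a = 63 - 31 = 32)
w = 0 (w = ((0*32)*(-73))/2 = (0*(-73))/2 = (½)*0 = 0)
-4508594/√(3148694 + w) = -4508594/√(3148694 + 0) = -4508594*√3148694/3148694 = -2254297*√3148694/1574347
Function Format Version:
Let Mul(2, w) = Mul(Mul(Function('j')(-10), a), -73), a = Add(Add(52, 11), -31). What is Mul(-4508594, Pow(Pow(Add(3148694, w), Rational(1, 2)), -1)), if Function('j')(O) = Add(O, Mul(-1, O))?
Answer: Mul(Rational(-2254297, 1574347), Pow(3148694, Rational(1, 2))) ≈ -2540.8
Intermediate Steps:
Function('j')(O) = 0
a = 32 (a = Add(63, -31) = 32)
w = 0 (w = Mul(Rational(1, 2), Mul(Mul(0, 32), -73)) = Mul(Rational(1, 2), Mul(0, -73)) = Mul(Rational(1, 2), 0) = 0)
Mul(-4508594, Pow(Pow(Add(3148694, w), Rational(1, 2)), -1)) = Mul(-4508594, Pow(Pow(Add(3148694, 0), Rational(1, 2)), -1)) = Mul(-4508594, Pow(Pow(3148694, Rational(1, 2)), -1)) = Mul(-4508594, Mul(Rational(1, 3148694), Pow(3148694, Rational(1, 2)))) = Mul(Rational(-2254297, 1574347), Pow(3148694, Rational(1, 2)))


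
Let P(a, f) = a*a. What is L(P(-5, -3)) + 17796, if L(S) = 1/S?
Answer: 444901/25 ≈ 17796.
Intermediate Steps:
P(a, f) = a²
L(P(-5, -3)) + 17796 = 1/((-5)²) + 17796 = 1/25 + 17796 = 444901/25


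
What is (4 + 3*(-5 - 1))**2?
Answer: 196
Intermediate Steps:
(4 + 3*(-5 - 1))**2 = (4 + 3*(-6))**2 = (4 - 18)**2 = (-14)**2 = 196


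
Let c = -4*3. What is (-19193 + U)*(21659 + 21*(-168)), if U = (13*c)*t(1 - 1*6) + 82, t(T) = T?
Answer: -332359361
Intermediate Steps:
c = -12
U = 862 (U = (13*(-12))*(1 - 1*6) + 82 = -156*(1 - 6) + 82 = -156*(-5) + 82 = 780 + 82 = 862)
(-19193 + U)*(21659 + 21*(-168)) = (-19193 + 862)*(21659 + 21*(-168)) = -18331*(21659 - 3528) = -18331*18131 = -332359361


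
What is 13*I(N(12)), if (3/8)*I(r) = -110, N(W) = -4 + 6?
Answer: -11440/3 ≈ -3813.3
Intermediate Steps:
N(W) = 2
I(r) = -880/3 (I(r) = (8/3)*(-110) = -880/3)
13*I(N(12)) = 13*(-880/3) = -11440/3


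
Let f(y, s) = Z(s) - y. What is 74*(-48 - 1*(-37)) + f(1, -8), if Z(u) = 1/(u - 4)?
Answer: -9781/12 ≈ -815.08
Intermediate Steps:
Z(u) = 1/(-4 + u)
f(y, s) = 1/(-4 + s) - y
74*(-48 - 1*(-37)) + f(1, -8) = 74*(-48 - 1*(-37)) + (1 - 1*1*(-4 - 8))/(-4 - 8) = 74*(-48 + 37) + (1 - 1*1*(-12))/(-12) = 74*(-11) - (1 + 12)/12 = -814 - 1/12*13 = -814 - 13/12 = -9781/12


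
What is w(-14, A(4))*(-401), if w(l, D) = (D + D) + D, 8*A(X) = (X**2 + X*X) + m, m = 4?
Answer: -10827/2 ≈ -5413.5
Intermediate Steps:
A(X) = 1/2 + X**2/4 (A(X) = ((X**2 + X*X) + 4)/8 = ((X**2 + X**2) + 4)/8 = (2*X**2 + 4)/8 = (4 + 2*X**2)/8 = 1/2 + X**2/4)
w(l, D) = 3*D (w(l, D) = 2*D + D = 3*D)
w(-14, A(4))*(-401) = (3*(1/2 + (1/4)*4**2))*(-401) = (3*(1/2 + (1/4)*16))*(-401) = (3*(1/2 + 4))*(-401) = (3*(9/2))*(-401) = (27/2)*(-401) = -10827/2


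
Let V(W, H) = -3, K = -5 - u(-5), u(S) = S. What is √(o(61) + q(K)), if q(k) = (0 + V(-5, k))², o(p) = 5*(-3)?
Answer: I*√6 ≈ 2.4495*I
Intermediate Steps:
K = 0 (K = -5 - 1*(-5) = -5 + 5 = 0)
o(p) = -15
q(k) = 9 (q(k) = (0 - 3)² = (-3)² = 9)
√(o(61) + q(K)) = √(-15 + 9) = √(-6) = I*√6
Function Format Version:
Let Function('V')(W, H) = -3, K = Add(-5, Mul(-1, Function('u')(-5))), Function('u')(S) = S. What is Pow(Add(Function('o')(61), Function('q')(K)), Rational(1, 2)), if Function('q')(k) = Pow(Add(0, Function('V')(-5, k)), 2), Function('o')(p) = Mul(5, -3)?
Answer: Mul(I, Pow(6, Rational(1, 2))) ≈ Mul(2.4495, I)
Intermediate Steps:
K = 0 (K = Add(-5, Mul(-1, -5)) = Add(-5, 5) = 0)
Function('o')(p) = -15
Function('q')(k) = 9 (Function('q')(k) = Pow(Add(0, -3), 2) = Pow(-3, 2) = 9)
Pow(Add(Function('o')(61), Function('q')(K)), Rational(1, 2)) = Pow(Add(-15, 9), Rational(1, 2)) = Pow(-6, Rational(1, 2)) = Mul(I, Pow(6, Rational(1, 2)))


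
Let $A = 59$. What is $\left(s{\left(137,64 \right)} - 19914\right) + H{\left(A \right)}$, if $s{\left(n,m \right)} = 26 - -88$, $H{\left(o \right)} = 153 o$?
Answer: $-10773$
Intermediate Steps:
$s{\left(n,m \right)} = 114$ ($s{\left(n,m \right)} = 26 + 88 = 114$)
$\left(s{\left(137,64 \right)} - 19914\right) + H{\left(A \right)} = \left(114 - 19914\right) + 153 \cdot 59 = -19800 + 9027 = -10773$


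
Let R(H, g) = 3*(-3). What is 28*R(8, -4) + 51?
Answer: -201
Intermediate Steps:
R(H, g) = -9
28*R(8, -4) + 51 = 28*(-9) + 51 = -252 + 51 = -201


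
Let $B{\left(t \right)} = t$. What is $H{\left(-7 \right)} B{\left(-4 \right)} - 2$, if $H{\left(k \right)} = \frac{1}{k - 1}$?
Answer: $- \frac{3}{2} \approx -1.5$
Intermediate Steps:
$H{\left(k \right)} = \frac{1}{-1 + k}$
$H{\left(-7 \right)} B{\left(-4 \right)} - 2 = \frac{1}{-1 - 7} \left(-4\right) - 2 = \frac{1}{-8} \left(-4\right) - 2 = \left(- \frac{1}{8}\right) \left(-4\right) - 2 = \frac{1}{2} - 2 = - \frac{3}{2}$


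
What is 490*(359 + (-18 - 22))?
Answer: 156310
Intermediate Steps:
490*(359 + (-18 - 22)) = 490*(359 - 40) = 490*319 = 156310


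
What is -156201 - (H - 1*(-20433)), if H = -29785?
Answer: -146849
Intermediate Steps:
-156201 - (H - 1*(-20433)) = -156201 - (-29785 - 1*(-20433)) = -156201 - (-29785 + 20433) = -156201 - 1*(-9352) = -156201 + 9352 = -146849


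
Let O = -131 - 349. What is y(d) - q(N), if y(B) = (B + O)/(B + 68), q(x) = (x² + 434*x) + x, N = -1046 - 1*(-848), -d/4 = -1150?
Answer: 54763672/1167 ≈ 46927.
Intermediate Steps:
d = 4600 (d = -4*(-1150) = 4600)
N = -198 (N = -1046 + 848 = -198)
O = -480
q(x) = x² + 435*x
y(B) = (-480 + B)/(68 + B) (y(B) = (B - 480)/(B + 68) = (-480 + B)/(68 + B))
y(d) - q(N) = (-480 + 4600)/(68 + 4600) - (-198)*(435 - 198) = 4120/4668 - (-198)*237 = (1/4668)*4120 - 1*(-46926) = 1030/1167 + 46926 = 54763672/1167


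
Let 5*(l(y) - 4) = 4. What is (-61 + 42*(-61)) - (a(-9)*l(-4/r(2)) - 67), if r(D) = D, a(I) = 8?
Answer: -12972/5 ≈ -2594.4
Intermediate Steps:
l(y) = 24/5 (l(y) = 4 + (⅕)*4 = 4 + ⅘ = 24/5)
(-61 + 42*(-61)) - (a(-9)*l(-4/r(2)) - 67) = (-61 + 42*(-61)) - (8*(24/5) - 67) = (-61 - 2562) - (192/5 - 67) = -2623 - 1*(-143/5) = -2623 + 143/5 = -12972/5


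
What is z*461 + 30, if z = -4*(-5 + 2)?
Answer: 5562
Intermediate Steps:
z = 12 (z = -4*(-3) = 12)
z*461 + 30 = 12*461 + 30 = 5532 + 30 = 5562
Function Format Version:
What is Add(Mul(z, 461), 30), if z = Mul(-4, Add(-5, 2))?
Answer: 5562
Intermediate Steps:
z = 12 (z = Mul(-4, -3) = 12)
Add(Mul(z, 461), 30) = Add(Mul(12, 461), 30) = Add(5532, 30) = 5562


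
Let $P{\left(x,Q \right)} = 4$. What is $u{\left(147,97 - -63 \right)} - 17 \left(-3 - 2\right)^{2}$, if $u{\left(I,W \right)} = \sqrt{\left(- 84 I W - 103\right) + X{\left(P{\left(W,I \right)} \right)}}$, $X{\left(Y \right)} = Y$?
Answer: $-425 + 39 i \sqrt{1299} \approx -425.0 + 1405.6 i$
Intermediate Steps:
$u{\left(I,W \right)} = \sqrt{-99 - 84 I W}$ ($u{\left(I,W \right)} = \sqrt{\left(- 84 I W - 103\right) + 4} = \sqrt{\left(-103 - 84 I W\right) + 4} = \sqrt{-99 - 84 I W}$)
$u{\left(147,97 - -63 \right)} - 17 \left(-3 - 2\right)^{2} = \sqrt{-99 - 12348 \left(97 - -63\right)} - 17 \left(-3 - 2\right)^{2} = \sqrt{-99 - 12348 \left(97 + 63\right)} - 17 \left(-5\right)^{2} = \sqrt{-99 - 12348 \cdot 160} - 425 = \sqrt{-99 - 1975680} - 425 = \sqrt{-1975779} - 425 = 39 i \sqrt{1299} - 425 = -425 + 39 i \sqrt{1299}$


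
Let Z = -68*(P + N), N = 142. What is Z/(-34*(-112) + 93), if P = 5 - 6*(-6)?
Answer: -12444/3901 ≈ -3.1900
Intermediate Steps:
P = 41 (P = 5 + 36 = 41)
Z = -12444 (Z = -68*(41 + 142) = -68*183 = -12444)
Z/(-34*(-112) + 93) = -12444/(-34*(-112) + 93) = -12444/(3808 + 93) = -12444/3901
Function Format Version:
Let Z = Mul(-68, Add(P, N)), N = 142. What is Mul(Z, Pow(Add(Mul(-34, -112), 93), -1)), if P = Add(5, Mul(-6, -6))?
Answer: Rational(-12444, 3901) ≈ -3.1900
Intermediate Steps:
P = 41 (P = Add(5, 36) = 41)
Z = -12444 (Z = Mul(-68, Add(41, 142)) = Mul(-68, 183) = -12444)
Mul(Z, Pow(Add(Mul(-34, -112), 93), -1)) = Mul(-12444, Pow(Add(Mul(-34, -112), 93), -1)) = Mul(-12444, Pow(Add(3808, 93), -1)) = Mul(-12444, Pow(3901, -1)) = Mul(-12444, Rational(1, 3901)) = Rational(-12444, 3901)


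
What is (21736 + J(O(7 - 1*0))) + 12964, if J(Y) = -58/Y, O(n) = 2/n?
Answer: 34497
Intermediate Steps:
(21736 + J(O(7 - 1*0))) + 12964 = (21736 - 58/(2/(7 - 1*0))) + 12964 = (21736 - 58/(2/(7 + 0))) + 12964 = (21736 - 58/(2/7)) + 12964 = (21736 - 58/(2*(⅐))) + 12964 = (21736 - 58/2/7) + 12964 = (21736 - 58*7/2) + 12964 = (21736 - 203) + 12964 = 21533 + 12964 = 34497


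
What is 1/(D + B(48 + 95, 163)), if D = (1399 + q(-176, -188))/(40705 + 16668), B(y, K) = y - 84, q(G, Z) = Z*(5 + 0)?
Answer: 57373/3385466 ≈ 0.016947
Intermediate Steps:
q(G, Z) = 5*Z (q(G, Z) = Z*5 = 5*Z)
B(y, K) = -84 + y
D = 459/57373 (D = (1399 + 5*(-188))/(40705 + 16668) = (1399 - 940)/57373 = 459*(1/57373) = 459/57373 ≈ 0.0080003)
1/(D + B(48 + 95, 163)) = 1/(459/57373 + (-84 + (48 + 95))) = 1/(459/57373 + (-84 + 143)) = 1/(459/57373 + 59) = 1/(3385466/57373) = 57373/3385466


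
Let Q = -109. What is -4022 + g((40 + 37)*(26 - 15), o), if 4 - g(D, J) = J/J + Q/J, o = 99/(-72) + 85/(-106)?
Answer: -3755753/923 ≈ -4069.1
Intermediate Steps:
o = -923/424 (o = 99*(-1/72) + 85*(-1/106) = -11/8 - 85/106 = -923/424 ≈ -2.1769)
g(D, J) = 3 + 109/J (g(D, J) = 4 - (J/J - 109/J) = 4 - (1 - 109/J) = 4 + (-1 + 109/J) = 3 + 109/J)
-4022 + g((40 + 37)*(26 - 15), o) = -4022 + (3 + 109/(-923/424)) = -4022 + (3 + 109*(-424/923)) = -4022 + (3 - 46216/923) = -4022 - 43447/923 = -3755753/923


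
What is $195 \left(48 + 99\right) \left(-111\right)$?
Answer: $-3181815$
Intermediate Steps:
$195 \left(48 + 99\right) \left(-111\right) = 195 \cdot 147 \left(-111\right) = 28665 \left(-111\right) = -3181815$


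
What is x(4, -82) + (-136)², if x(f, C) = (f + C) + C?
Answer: 18336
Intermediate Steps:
x(f, C) = f + 2*C (x(f, C) = (C + f) + C = f + 2*C)
x(4, -82) + (-136)² = (4 + 2*(-82)) + (-136)² = (4 - 164) + 18496 = -160 + 18496 = 18336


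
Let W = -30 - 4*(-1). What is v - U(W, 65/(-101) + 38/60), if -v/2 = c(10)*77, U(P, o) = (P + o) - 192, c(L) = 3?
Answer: -739289/3030 ≈ -243.99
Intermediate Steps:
W = -26 (W = -30 + 4 = -26)
U(P, o) = -192 + P + o
v = -462 (v = -6*77 = -2*231 = -462)
v - U(W, 65/(-101) + 38/60) = -462 - (-192 - 26 + (65/(-101) + 38/60)) = -462 - (-192 - 26 + (65*(-1/101) + 38*(1/60))) = -462 - (-192 - 26 + (-65/101 + 19/30)) = -462 - (-192 - 26 - 31/3030) = -462 - 1*(-660571/3030) = -462 + 660571/3030 = -739289/3030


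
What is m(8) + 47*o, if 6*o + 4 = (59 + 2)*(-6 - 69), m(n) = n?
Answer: -215165/6 ≈ -35861.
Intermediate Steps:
o = -4579/6 (o = -⅔ + ((59 + 2)*(-6 - 69))/6 = -⅔ + (61*(-75))/6 = -⅔ + (⅙)*(-4575) = -⅔ - 1525/2 = -4579/6 ≈ -763.17)
m(8) + 47*o = 8 + 47*(-4579/6) = 8 - 215213/6 = -215165/6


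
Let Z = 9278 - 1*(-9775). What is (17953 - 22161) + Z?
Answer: 14845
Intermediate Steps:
Z = 19053 (Z = 9278 + 9775 = 19053)
(17953 - 22161) + Z = (17953 - 22161) + 19053 = -4208 + 19053 = 14845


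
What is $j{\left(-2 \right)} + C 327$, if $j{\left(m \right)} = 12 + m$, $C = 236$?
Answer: $77182$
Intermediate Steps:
$j{\left(-2 \right)} + C 327 = \left(12 - 2\right) + 236 \cdot 327 = 10 + 77172 = 77182$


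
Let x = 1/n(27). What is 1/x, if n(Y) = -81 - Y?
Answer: -108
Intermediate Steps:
x = -1/108 (x = 1/(-81 - 1*27) = 1/(-81 - 27) = 1/(-108) = -1/108 ≈ -0.0092593)
1/x = 1/(-1/108) = -108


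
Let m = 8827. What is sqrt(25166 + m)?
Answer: 3*sqrt(3777) ≈ 184.37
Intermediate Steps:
sqrt(25166 + m) = sqrt(25166 + 8827) = sqrt(33993) = 3*sqrt(3777)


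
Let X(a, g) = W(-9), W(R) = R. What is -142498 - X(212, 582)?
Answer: -142489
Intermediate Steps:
X(a, g) = -9
-142498 - X(212, 582) = -142498 - 1*(-9) = -142498 + 9 = -142489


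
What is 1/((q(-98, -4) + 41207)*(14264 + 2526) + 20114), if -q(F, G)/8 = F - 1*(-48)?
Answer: 1/698601644 ≈ 1.4314e-9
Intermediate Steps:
q(F, G) = -384 - 8*F (q(F, G) = -8*(F - 1*(-48)) = -8*(F + 48) = -8*(48 + F) = -384 - 8*F)
1/((q(-98, -4) + 41207)*(14264 + 2526) + 20114) = 1/(((-384 - 8*(-98)) + 41207)*(14264 + 2526) + 20114) = 1/(((-384 + 784) + 41207)*16790 + 20114) = 1/((400 + 41207)*16790 + 20114) = 1/(41607*16790 + 20114) = 1/(698581530 + 20114) = 1/698601644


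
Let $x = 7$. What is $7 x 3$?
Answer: $147$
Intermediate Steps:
$7 x 3 = 7 \cdot 7 \cdot 3 = 49 \cdot 3 = 147$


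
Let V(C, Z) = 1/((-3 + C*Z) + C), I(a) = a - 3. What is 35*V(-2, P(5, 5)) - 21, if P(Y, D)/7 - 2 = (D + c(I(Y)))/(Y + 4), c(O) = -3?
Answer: -1428/65 ≈ -21.969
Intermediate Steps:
I(a) = -3 + a
P(Y, D) = 14 + 7*(-3 + D)/(4 + Y) (P(Y, D) = 14 + 7*((D - 3)/(Y + 4)) = 14 + 7*((-3 + D)/(4 + Y)) = 14 + 7*(-3 + D)/(4 + Y))
V(C, Z) = 1/(-3 + C + C*Z)
35*V(-2, P(5, 5)) - 21 = 35/(-3 - 2 - 14*(5 + 5 + 2*5)/(4 + 5)) - 21 = 35/(-3 - 2 - 14*(5 + 5 + 10)/9) - 21 = 35/(-3 - 2 - 14*20/9) - 21 = 35/(-3 - 2 - 2*140/9) - 21 = 35/(-3 - 2 - 280/9) - 21 = 35/(-325/9) - 21 = 35*(-9/325) - 21 = -63/65 - 21 = -1428/65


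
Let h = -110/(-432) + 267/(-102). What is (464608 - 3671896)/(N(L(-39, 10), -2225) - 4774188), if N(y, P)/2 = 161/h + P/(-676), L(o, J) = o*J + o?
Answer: 9406417635888/14002243034755 ≈ 0.67178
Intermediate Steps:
h = -8677/3672 (h = -110*(-1/432) + 267*(-1/102) = 55/216 - 89/34 = -8677/3672 ≈ -2.3630)
L(o, J) = o + J*o (L(o, J) = J*o + o = o + J*o)
N(y, P) = -1182384/8677 - P/338 (N(y, P) = 2*(161/(-8677/3672) + P/(-676)) = 2*(161*(-3672/8677) + P*(-1/676)) = 2*(-591192/8677 - P/676) = -1182384/8677 - P/338)
(464608 - 3671896)/(N(L(-39, 10), -2225) - 4774188) = (464608 - 3671896)/((-1182384/8677 - 1/338*(-2225)) - 4774188) = -3207288/((-1182384/8677 + 2225/338) - 4774188) = -3207288/(-380339467/2932826 - 4774188) = -3207288/(-14002243034755/2932826) = -3207288*(-2932826/14002243034755) = 9406417635888/14002243034755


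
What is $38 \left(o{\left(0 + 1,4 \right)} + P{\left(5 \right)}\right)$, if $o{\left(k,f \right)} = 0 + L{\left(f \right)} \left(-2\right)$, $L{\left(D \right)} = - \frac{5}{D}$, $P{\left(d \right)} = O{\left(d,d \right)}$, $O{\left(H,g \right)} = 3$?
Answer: $209$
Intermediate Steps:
$P{\left(d \right)} = 3$
$o{\left(k,f \right)} = \frac{10}{f}$ ($o{\left(k,f \right)} = 0 + - \frac{5}{f} \left(-2\right) = 0 + \frac{10}{f} = \frac{10}{f}$)
$38 \left(o{\left(0 + 1,4 \right)} + P{\left(5 \right)}\right) = 38 \left(\frac{10}{4} + 3\right) = 38 \left(10 \cdot \frac{1}{4} + 3\right) = 38 \left(\frac{5}{2} + 3\right) = 38 \cdot \frac{11}{2} = 209$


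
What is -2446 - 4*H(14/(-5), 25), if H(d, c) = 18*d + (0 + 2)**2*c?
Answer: -13222/5 ≈ -2644.4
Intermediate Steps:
H(d, c) = 4*c + 18*d (H(d, c) = 18*d + 2**2*c = 18*d + 4*c = 4*c + 18*d)
-2446 - 4*H(14/(-5), 25) = -2446 - 4*(4*25 + 18*(14/(-5))) = -2446 - 4*(100 + 18*(14*(-1/5))) = -2446 - 4*(100 + 18*(-14/5)) = -2446 - 4*(100 - 252/5) = -2446 - 4*248/5 = -2446 - 992/5 = -13222/5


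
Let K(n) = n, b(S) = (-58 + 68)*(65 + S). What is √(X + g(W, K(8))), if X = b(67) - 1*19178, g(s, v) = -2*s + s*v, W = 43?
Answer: 40*I*√11 ≈ 132.67*I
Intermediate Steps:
b(S) = 650 + 10*S (b(S) = 10*(65 + S) = 650 + 10*S)
X = -17858 (X = (650 + 10*67) - 1*19178 = (650 + 670) - 19178 = 1320 - 19178 = -17858)
√(X + g(W, K(8))) = √(-17858 + 43*(-2 + 8)) = √(-17858 + 43*6) = √(-17858 + 258) = √(-17600) = 40*I*√11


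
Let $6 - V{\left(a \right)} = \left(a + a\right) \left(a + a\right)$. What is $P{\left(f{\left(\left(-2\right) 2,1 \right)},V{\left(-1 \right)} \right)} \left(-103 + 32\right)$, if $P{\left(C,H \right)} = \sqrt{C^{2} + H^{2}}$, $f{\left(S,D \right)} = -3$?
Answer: $- 71 \sqrt{13} \approx -255.99$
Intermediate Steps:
$V{\left(a \right)} = 6 - 4 a^{2}$ ($V{\left(a \right)} = 6 - \left(a + a\right) \left(a + a\right) = 6 - 2 a 2 a = 6 - 4 a^{2}$)
$P{\left(f{\left(\left(-2\right) 2,1 \right)},V{\left(-1 \right)} \right)} \left(-103 + 32\right) = \sqrt{\left(-3\right)^{2} + \left(6 - 4 \left(-1\right)^{2}\right)^{2}} \left(-103 + 32\right) = \sqrt{9 + \left(6 - 4\right)^{2}} \left(-71\right) = \sqrt{9 + 2^{2}} \left(-71\right) = \sqrt{9 + 4} \left(-71\right) = \sqrt{13} \left(-71\right) = - 71 \sqrt{13}$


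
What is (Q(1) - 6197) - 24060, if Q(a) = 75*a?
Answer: -30182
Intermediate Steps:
(Q(1) - 6197) - 24060 = (75*1 - 6197) - 24060 = (75 - 6197) - 24060 = -6122 - 24060 = -30182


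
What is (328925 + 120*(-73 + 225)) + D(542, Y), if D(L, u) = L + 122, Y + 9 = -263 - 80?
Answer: 347829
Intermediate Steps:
Y = -352 (Y = -9 + (-263 - 80) = -9 - 343 = -352)
D(L, u) = 122 + L
(328925 + 120*(-73 + 225)) + D(542, Y) = (328925 + 120*(-73 + 225)) + (122 + 542) = (328925 + 120*152) + 664 = (328925 + 18240) + 664 = 347165 + 664 = 347829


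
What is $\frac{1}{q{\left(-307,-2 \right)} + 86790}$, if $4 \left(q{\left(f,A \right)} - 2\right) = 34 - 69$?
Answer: $\frac{4}{347133} \approx 1.1523 \cdot 10^{-5}$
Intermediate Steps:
$q{\left(f,A \right)} = - \frac{27}{4}$ ($q{\left(f,A \right)} = 2 + \frac{34 - 69}{4} = 2 + \frac{1}{4} \left(-35\right) = 2 - \frac{35}{4} = - \frac{27}{4}$)
$\frac{1}{q{\left(-307,-2 \right)} + 86790} = \frac{1}{- \frac{27}{4} + 86790} = \frac{1}{\frac{347133}{4}} = \frac{4}{347133}$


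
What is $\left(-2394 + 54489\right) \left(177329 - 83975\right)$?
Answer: $4863276630$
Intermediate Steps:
$\left(-2394 + 54489\right) \left(177329 - 83975\right) = 52095 \cdot 93354 = 4863276630$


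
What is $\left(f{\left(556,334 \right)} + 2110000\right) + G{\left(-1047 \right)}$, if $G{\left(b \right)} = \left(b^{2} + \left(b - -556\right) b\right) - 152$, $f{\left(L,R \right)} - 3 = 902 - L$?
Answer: $3720483$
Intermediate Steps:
$f{\left(L,R \right)} = 905 - L$ ($f{\left(L,R \right)} = 3 - \left(-902 + L\right) = 905 - L$)
$G{\left(b \right)} = -152 + b^{2} + b \left(556 + b\right)$ ($G{\left(b \right)} = \left(b^{2} + \left(b + 556\right) b\right) - 152 = \left(b^{2} + \left(556 + b\right) b\right) - 152 = \left(b^{2} + b \left(556 + b\right)\right) - 152 = -152 + b^{2} + b \left(556 + b\right)$)
$\left(f{\left(556,334 \right)} + 2110000\right) + G{\left(-1047 \right)} = \left(\left(905 - 556\right) + 2110000\right) + \left(-152 + 2 \left(-1047\right)^{2} + 556 \left(-1047\right)\right) = \left(\left(905 - 556\right) + 2110000\right) - -1610134 = \left(349 + 2110000\right) - -1610134 = 2110349 + 1610134 = 3720483$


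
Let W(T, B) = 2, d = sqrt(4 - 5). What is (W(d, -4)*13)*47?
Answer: 1222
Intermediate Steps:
d = I (d = sqrt(-1) = I ≈ 1.0*I)
(W(d, -4)*13)*47 = (2*13)*47 = 26*47 = 1222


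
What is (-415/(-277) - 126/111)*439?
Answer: 1633519/10249 ≈ 159.38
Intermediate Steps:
(-415/(-277) - 126/111)*439 = (-415*(-1/277) - 126*1/111)*439 = (415/277 - 42/37)*439 = (3721/10249)*439 = 1633519/10249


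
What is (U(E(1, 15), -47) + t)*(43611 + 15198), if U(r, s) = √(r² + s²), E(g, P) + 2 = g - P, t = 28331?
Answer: 1666117779 + 58809*√2465 ≈ 1.6690e+9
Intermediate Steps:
E(g, P) = -2 + g - P (E(g, P) = -2 + (g - P) = -2 + g - P)
(U(E(1, 15), -47) + t)*(43611 + 15198) = (√((-2 + 1 - 1*15)² + (-47)²) + 28331)*(43611 + 15198) = (√((-2 + 1 - 15)² + 2209) + 28331)*58809 = (√((-16)² + 2209) + 28331)*58809 = (√(256 + 2209) + 28331)*58809 = (√2465 + 28331)*58809 = (28331 + √2465)*58809 = 1666117779 + 58809*√2465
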